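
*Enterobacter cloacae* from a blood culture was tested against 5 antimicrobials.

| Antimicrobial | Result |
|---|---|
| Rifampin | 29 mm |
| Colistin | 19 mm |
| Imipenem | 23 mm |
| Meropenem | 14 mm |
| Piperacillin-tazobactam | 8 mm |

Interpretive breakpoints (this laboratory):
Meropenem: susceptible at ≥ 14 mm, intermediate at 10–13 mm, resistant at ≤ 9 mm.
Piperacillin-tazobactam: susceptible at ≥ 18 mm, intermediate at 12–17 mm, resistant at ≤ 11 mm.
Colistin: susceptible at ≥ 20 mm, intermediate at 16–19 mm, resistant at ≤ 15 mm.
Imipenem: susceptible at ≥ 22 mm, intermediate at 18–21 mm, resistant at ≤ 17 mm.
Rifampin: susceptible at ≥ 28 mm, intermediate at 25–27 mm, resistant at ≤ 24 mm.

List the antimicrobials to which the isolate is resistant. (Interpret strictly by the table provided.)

Rifampin (29 mm) ≥ 28 mm → S
Colistin 19 mm: in 16–19 mm — intermediate
Imipenem (23 mm) ≥ 22 mm — Susceptible
Meropenem 14 mm: ≥ 14 mm — S
Piperacillin-tazobactam: 8 mm is ≤ 11 mm — resistant

piperacillin-tazobactam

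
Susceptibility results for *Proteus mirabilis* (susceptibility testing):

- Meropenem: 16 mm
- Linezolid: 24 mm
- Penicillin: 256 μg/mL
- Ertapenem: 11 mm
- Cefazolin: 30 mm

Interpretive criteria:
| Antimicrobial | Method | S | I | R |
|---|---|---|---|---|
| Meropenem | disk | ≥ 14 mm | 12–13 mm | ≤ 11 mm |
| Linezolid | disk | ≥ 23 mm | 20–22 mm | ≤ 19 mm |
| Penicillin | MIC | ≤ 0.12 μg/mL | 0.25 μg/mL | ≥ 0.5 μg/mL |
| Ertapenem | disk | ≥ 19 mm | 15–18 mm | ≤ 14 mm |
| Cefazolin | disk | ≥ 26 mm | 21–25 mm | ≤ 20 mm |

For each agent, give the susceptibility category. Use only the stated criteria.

S, S, R, R, S

Meropenem 16 mm: ≥ 14 mm ⇒ susceptible
Linezolid (24 mm) ≥ 23 mm — susceptible
Penicillin (256 μg/mL) ≥ 0.5 μg/mL — Resistant
Ertapenem (11 mm) ≤ 14 mm — R
Cefazolin: 30 mm is ≥ 26 mm ⇒ susceptible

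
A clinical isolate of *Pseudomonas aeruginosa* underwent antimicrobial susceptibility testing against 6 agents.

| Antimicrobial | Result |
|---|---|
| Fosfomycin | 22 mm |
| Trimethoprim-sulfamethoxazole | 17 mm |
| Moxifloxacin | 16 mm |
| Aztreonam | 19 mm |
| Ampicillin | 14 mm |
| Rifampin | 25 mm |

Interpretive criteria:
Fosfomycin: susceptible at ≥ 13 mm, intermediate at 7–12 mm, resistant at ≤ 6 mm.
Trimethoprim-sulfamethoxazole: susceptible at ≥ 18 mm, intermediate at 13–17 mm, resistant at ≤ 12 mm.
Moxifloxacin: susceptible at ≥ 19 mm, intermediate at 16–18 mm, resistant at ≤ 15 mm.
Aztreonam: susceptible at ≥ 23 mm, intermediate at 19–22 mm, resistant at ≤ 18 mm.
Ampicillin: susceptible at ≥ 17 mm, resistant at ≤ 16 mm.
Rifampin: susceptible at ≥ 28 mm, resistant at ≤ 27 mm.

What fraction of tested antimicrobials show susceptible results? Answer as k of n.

Fosfomycin: 22 mm is ≥ 13 mm → Susceptible
Trimethoprim-sulfamethoxazole: 17 mm is in 13–17 mm ⇒ I
Moxifloxacin: 16 mm is in 16–18 mm ⇒ intermediate
Aztreonam (19 mm) in 19–22 mm — Intermediate
Ampicillin 14 mm: ≤ 16 mm — resistant
Rifampin 25 mm: ≤ 27 mm → resistant
Susceptible: 1/6

1 of 6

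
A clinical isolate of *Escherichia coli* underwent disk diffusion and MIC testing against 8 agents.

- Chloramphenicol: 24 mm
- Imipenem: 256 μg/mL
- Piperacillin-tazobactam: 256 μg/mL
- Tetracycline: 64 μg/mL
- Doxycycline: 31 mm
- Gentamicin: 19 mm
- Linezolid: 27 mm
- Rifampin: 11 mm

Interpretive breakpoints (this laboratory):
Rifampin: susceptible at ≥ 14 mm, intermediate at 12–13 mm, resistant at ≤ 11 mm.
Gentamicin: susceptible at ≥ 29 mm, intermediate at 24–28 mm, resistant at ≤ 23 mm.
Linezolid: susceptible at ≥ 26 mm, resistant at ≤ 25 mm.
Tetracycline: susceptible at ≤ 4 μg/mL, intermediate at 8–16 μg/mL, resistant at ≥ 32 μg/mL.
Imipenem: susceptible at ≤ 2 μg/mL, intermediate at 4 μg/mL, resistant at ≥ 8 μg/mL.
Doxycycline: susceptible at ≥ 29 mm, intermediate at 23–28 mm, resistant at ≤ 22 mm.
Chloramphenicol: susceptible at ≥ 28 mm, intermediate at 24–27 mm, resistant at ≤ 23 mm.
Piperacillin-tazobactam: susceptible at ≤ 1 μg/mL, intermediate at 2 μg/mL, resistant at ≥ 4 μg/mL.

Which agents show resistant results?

Chloramphenicol (24 mm) in 24–27 mm → Intermediate
Imipenem: 256 μg/mL is ≥ 8 μg/mL — Resistant
Piperacillin-tazobactam (256 μg/mL) ≥ 4 μg/mL ⇒ resistant
Tetracycline: 64 μg/mL is ≥ 32 μg/mL ⇒ R
Doxycycline 31 mm: ≥ 29 mm ⇒ Susceptible
Gentamicin 19 mm: ≤ 23 mm ⇒ resistant
Linezolid: 27 mm is ≥ 26 mm — susceptible
Rifampin (11 mm) ≤ 11 mm → Resistant

imipenem, piperacillin-tazobactam, tetracycline, gentamicin, rifampin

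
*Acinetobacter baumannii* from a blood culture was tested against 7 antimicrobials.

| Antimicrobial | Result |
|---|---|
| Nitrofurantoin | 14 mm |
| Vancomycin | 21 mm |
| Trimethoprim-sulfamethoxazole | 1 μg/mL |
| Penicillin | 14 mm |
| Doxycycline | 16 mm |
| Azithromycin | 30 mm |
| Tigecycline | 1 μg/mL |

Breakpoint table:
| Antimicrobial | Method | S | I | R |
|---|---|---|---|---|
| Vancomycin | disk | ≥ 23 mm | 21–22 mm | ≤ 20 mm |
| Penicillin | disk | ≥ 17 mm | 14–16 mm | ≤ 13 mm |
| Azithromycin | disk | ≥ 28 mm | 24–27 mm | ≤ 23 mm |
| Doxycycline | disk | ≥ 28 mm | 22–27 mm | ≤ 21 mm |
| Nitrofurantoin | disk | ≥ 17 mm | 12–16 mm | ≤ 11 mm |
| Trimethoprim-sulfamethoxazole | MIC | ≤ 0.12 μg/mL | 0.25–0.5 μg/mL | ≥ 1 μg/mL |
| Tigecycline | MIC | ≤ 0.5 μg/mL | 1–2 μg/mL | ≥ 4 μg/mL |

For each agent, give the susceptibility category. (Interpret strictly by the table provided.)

Nitrofurantoin (14 mm) in 12–16 mm — intermediate
Vancomycin 21 mm: in 21–22 mm ⇒ intermediate
Trimethoprim-sulfamethoxazole (1 μg/mL) ≥ 1 μg/mL → resistant
Penicillin 14 mm: in 14–16 mm — I
Doxycycline (16 mm) ≤ 21 mm → R
Azithromycin: 30 mm is ≥ 28 mm → S
Tigecycline (1 μg/mL) in 1–2 μg/mL → Intermediate

I, I, R, I, R, S, I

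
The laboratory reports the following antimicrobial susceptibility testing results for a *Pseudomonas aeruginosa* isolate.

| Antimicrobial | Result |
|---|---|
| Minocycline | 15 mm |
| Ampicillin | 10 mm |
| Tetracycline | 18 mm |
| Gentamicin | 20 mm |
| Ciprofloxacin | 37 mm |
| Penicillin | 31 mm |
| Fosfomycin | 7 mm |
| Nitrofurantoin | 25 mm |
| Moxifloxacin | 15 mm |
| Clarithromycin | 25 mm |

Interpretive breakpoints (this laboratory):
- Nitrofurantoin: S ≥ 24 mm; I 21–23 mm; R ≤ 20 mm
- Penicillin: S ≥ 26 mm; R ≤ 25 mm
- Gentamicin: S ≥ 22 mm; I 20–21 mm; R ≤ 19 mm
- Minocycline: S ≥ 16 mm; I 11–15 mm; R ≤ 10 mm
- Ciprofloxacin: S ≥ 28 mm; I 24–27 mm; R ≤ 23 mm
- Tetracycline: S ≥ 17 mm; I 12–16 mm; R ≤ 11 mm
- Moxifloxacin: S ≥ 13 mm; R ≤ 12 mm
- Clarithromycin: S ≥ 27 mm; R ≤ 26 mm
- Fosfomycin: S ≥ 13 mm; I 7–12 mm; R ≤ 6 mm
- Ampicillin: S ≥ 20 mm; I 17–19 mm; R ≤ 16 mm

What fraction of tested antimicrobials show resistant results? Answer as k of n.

2 of 10

Minocycline 15 mm: in 11–15 mm — Intermediate
Ampicillin 10 mm: ≤ 16 mm — R
Tetracycline: 18 mm is ≥ 17 mm → S
Gentamicin 20 mm: in 20–21 mm — I
Ciprofloxacin: 37 mm is ≥ 28 mm — Susceptible
Penicillin (31 mm) ≥ 26 mm — susceptible
Fosfomycin: 7 mm is in 7–12 mm — intermediate
Nitrofurantoin: 25 mm is ≥ 24 mm ⇒ S
Moxifloxacin 15 mm: ≥ 13 mm — Susceptible
Clarithromycin 25 mm: ≤ 26 mm — resistant
Resistant: 2/10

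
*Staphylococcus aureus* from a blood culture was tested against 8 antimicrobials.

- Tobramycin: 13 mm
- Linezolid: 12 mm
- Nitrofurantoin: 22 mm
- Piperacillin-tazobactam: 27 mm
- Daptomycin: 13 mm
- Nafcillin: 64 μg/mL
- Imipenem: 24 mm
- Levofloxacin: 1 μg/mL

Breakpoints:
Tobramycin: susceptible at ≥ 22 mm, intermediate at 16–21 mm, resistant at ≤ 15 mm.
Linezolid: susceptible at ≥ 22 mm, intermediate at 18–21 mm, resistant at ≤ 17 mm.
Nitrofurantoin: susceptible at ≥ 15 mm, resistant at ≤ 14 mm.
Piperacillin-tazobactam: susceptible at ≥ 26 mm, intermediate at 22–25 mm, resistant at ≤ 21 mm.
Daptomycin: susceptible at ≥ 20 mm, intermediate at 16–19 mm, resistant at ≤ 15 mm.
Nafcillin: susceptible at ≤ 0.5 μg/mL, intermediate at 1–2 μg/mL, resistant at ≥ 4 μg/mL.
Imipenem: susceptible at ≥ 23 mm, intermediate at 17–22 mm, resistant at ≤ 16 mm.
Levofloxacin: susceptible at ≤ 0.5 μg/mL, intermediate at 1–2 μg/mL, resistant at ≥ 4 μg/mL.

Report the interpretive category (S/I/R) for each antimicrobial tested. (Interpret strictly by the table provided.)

Tobramycin: 13 mm is ≤ 15 mm ⇒ resistant
Linezolid 12 mm: ≤ 17 mm ⇒ resistant
Nitrofurantoin 22 mm: ≥ 15 mm → susceptible
Piperacillin-tazobactam: 27 mm is ≥ 26 mm — susceptible
Daptomycin: 13 mm is ≤ 15 mm — Resistant
Nafcillin: 64 μg/mL is ≥ 4 μg/mL ⇒ resistant
Imipenem (24 mm) ≥ 23 mm — Susceptible
Levofloxacin (1 μg/mL) in 1–2 μg/mL ⇒ I

R, R, S, S, R, R, S, I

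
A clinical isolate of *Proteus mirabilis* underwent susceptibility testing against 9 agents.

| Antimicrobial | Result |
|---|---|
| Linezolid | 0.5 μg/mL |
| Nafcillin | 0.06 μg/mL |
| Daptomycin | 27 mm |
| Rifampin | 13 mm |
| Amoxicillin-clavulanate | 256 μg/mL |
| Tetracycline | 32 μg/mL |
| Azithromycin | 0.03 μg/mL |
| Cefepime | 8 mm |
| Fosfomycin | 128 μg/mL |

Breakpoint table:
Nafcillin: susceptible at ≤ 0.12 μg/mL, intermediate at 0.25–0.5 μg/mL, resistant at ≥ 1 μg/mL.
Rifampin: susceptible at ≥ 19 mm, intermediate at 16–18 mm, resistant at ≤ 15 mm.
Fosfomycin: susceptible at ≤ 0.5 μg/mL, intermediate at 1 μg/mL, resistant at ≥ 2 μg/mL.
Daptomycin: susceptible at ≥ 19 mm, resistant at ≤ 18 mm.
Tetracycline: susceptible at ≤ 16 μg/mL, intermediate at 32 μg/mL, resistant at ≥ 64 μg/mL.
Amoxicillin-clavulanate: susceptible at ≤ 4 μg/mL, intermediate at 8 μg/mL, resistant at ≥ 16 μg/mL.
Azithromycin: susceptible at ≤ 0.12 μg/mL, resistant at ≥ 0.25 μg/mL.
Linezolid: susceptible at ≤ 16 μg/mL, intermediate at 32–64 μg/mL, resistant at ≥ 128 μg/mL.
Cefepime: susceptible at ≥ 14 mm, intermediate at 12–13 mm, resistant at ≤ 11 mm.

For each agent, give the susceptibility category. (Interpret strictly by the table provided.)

S, S, S, R, R, I, S, R, R

Linezolid (0.5 μg/mL) ≤ 16 μg/mL ⇒ S
Nafcillin: 0.06 μg/mL is ≤ 0.12 μg/mL → susceptible
Daptomycin: 27 mm is ≥ 19 mm → S
Rifampin: 13 mm is ≤ 15 mm — resistant
Amoxicillin-clavulanate (256 μg/mL) ≥ 16 μg/mL ⇒ R
Tetracycline 32 μg/mL: = 32 μg/mL → I
Azithromycin (0.03 μg/mL) ≤ 0.12 μg/mL → Susceptible
Cefepime: 8 mm is ≤ 11 mm → Resistant
Fosfomycin 128 μg/mL: ≥ 2 μg/mL — R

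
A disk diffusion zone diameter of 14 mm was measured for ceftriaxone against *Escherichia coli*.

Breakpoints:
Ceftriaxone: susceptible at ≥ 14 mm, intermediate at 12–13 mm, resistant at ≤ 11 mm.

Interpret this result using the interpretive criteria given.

Ceftriaxone: 14 mm is ≥ 14 mm → susceptible

S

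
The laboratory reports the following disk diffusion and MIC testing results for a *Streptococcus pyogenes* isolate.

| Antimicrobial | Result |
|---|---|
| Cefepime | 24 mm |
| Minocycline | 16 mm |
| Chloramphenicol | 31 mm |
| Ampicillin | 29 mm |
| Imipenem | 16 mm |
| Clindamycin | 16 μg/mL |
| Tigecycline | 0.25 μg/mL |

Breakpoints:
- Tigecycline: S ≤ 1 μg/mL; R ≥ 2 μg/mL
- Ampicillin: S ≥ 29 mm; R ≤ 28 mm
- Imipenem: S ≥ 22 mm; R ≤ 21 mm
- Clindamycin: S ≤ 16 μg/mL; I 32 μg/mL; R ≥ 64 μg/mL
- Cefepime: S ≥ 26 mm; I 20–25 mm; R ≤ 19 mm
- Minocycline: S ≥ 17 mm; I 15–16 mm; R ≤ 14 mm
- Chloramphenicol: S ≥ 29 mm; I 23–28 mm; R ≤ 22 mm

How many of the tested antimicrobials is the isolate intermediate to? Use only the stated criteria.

2

Cefepime (24 mm) in 20–25 mm — I
Minocycline (16 mm) in 15–16 mm ⇒ Intermediate
Chloramphenicol 31 mm: ≥ 29 mm — Susceptible
Ampicillin (29 mm) ≥ 29 mm → S
Imipenem: 16 mm is ≤ 21 mm — R
Clindamycin 16 μg/mL: ≤ 16 μg/mL — S
Tigecycline: 0.25 μg/mL is ≤ 1 μg/mL ⇒ S
Intermediate: 2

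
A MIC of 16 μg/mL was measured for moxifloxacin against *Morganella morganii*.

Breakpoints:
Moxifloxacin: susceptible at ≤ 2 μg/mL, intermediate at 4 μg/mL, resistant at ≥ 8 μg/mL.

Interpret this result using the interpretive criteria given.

Resistant

Moxifloxacin: 16 μg/mL is ≥ 8 μg/mL ⇒ resistant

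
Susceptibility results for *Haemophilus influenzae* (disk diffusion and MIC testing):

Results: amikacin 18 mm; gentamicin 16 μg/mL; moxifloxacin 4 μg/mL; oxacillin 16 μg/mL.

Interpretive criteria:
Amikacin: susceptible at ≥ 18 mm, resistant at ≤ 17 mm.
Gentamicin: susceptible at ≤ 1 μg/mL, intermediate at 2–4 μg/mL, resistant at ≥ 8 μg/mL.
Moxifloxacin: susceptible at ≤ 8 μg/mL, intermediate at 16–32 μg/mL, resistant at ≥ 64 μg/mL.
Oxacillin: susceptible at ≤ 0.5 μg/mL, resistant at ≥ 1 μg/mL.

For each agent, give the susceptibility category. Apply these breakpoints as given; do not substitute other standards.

Amikacin: 18 mm is ≥ 18 mm ⇒ susceptible
Gentamicin: 16 μg/mL is ≥ 8 μg/mL ⇒ R
Moxifloxacin 4 μg/mL: ≤ 8 μg/mL ⇒ Susceptible
Oxacillin 16 μg/mL: ≥ 1 μg/mL ⇒ Resistant

S, R, S, R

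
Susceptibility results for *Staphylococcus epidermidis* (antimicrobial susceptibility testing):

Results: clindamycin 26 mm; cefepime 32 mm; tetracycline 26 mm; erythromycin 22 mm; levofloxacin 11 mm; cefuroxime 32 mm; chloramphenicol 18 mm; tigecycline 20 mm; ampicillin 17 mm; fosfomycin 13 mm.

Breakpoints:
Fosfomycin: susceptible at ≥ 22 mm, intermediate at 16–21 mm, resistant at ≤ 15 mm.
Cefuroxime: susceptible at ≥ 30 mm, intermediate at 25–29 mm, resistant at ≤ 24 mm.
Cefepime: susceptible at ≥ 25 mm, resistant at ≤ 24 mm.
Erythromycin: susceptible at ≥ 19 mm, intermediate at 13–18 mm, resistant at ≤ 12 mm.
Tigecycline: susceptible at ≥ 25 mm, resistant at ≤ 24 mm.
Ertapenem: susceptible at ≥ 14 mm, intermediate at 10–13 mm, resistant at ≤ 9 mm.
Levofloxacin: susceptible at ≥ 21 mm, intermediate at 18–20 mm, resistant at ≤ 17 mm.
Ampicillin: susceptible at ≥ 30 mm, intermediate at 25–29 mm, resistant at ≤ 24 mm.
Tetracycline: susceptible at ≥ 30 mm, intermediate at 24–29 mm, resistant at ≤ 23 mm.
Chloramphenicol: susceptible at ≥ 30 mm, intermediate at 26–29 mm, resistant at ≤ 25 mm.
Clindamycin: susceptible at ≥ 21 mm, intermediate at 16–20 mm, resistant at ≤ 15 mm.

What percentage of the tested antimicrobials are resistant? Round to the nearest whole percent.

50%

Clindamycin: 26 mm is ≥ 21 mm — Susceptible
Cefepime: 32 mm is ≥ 25 mm → S
Tetracycline: 26 mm is in 24–29 mm ⇒ intermediate
Erythromycin (22 mm) ≥ 19 mm ⇒ Susceptible
Levofloxacin (11 mm) ≤ 17 mm → R
Cefuroxime 32 mm: ≥ 30 mm ⇒ S
Chloramphenicol: 18 mm is ≤ 25 mm — Resistant
Tigecycline 20 mm: ≤ 24 mm — resistant
Ampicillin: 17 mm is ≤ 24 mm — resistant
Fosfomycin 13 mm: ≤ 15 mm — R
Resistant: 5/10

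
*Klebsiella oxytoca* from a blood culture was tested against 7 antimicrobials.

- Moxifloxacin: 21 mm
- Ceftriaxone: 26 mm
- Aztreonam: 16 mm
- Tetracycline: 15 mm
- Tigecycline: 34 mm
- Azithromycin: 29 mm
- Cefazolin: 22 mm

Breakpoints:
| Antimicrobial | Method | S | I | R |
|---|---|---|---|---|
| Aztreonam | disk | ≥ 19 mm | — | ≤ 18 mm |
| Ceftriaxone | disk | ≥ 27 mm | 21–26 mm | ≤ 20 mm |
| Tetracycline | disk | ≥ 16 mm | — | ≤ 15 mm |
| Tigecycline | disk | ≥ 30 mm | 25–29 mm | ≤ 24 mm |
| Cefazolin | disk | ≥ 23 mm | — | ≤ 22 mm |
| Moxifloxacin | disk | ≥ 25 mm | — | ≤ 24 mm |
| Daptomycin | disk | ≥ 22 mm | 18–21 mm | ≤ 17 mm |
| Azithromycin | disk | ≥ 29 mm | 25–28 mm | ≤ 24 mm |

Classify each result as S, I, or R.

R, I, R, R, S, S, R

Moxifloxacin 21 mm: ≤ 24 mm ⇒ resistant
Ceftriaxone: 26 mm is in 21–26 mm — intermediate
Aztreonam: 16 mm is ≤ 18 mm ⇒ resistant
Tetracycline (15 mm) ≤ 15 mm — resistant
Tigecycline (34 mm) ≥ 30 mm ⇒ Susceptible
Azithromycin (29 mm) ≥ 29 mm ⇒ Susceptible
Cefazolin 22 mm: ≤ 22 mm → R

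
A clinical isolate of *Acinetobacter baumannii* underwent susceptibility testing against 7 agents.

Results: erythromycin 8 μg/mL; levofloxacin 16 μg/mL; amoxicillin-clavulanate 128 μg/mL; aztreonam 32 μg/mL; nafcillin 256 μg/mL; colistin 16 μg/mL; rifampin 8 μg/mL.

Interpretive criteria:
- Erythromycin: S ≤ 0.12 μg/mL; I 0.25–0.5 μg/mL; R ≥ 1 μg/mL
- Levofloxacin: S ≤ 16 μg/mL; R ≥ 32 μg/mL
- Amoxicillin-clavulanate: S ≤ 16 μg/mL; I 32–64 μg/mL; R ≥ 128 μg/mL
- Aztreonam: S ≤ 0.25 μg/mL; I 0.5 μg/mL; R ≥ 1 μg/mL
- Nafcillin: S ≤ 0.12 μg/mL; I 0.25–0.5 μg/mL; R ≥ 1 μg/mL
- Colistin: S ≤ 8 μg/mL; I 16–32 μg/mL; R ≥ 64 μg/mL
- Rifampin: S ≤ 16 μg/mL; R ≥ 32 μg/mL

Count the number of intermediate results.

1

Erythromycin 8 μg/mL: ≥ 1 μg/mL → Resistant
Levofloxacin: 16 μg/mL is ≤ 16 μg/mL ⇒ susceptible
Amoxicillin-clavulanate 128 μg/mL: ≥ 128 μg/mL — Resistant
Aztreonam (32 μg/mL) ≥ 1 μg/mL → resistant
Nafcillin: 256 μg/mL is ≥ 1 μg/mL ⇒ Resistant
Colistin: 16 μg/mL is in 16–32 μg/mL → intermediate
Rifampin: 8 μg/mL is ≤ 16 μg/mL ⇒ susceptible
Intermediate: 1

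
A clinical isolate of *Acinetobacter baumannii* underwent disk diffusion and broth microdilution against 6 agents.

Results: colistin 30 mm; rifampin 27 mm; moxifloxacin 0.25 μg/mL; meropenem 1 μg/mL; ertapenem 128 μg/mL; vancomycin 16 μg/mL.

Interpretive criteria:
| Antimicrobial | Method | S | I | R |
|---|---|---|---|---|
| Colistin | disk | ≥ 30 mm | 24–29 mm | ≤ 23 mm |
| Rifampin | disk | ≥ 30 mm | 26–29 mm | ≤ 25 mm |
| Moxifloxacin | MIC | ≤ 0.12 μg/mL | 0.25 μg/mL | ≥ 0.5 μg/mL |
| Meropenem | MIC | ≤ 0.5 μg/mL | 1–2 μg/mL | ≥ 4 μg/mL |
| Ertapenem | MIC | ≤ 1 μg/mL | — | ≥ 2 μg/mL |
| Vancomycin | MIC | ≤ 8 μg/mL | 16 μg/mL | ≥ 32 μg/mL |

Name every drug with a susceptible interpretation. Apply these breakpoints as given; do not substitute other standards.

Colistin: 30 mm is ≥ 30 mm — Susceptible
Rifampin (27 mm) in 26–29 mm — I
Moxifloxacin 0.25 μg/mL: = 0.25 μg/mL — I
Meropenem 1 μg/mL: in 1–2 μg/mL — Intermediate
Ertapenem (128 μg/mL) ≥ 2 μg/mL → R
Vancomycin (16 μg/mL) = 16 μg/mL ⇒ I

colistin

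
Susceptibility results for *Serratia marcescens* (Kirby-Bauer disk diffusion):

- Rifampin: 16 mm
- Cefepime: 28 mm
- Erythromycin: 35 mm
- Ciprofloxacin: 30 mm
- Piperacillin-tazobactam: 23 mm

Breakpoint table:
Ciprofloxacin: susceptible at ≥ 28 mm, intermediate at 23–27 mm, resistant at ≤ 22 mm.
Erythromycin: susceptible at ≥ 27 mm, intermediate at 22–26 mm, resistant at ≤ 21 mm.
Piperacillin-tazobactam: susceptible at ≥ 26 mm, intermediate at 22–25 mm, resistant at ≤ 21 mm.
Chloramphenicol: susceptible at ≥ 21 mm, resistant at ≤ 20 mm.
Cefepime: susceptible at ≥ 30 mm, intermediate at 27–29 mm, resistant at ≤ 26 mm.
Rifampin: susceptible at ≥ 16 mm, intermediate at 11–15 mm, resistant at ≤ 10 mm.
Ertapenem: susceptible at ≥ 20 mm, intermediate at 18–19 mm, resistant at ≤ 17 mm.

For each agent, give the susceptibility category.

S, I, S, S, I

Rifampin: 16 mm is ≥ 16 mm → S
Cefepime (28 mm) in 27–29 mm → I
Erythromycin: 35 mm is ≥ 27 mm — S
Ciprofloxacin 30 mm: ≥ 28 mm → S
Piperacillin-tazobactam (23 mm) in 22–25 mm ⇒ I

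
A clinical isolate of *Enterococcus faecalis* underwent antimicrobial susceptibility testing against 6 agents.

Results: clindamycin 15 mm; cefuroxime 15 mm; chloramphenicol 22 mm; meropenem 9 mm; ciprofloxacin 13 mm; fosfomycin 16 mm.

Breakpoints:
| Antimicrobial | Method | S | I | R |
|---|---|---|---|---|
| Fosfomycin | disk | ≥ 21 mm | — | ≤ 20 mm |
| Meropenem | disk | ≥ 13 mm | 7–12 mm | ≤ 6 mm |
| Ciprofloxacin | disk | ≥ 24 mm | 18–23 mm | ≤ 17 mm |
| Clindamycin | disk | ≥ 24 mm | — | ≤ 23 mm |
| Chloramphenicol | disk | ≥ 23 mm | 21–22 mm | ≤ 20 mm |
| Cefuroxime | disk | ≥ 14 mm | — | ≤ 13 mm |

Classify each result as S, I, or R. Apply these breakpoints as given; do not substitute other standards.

R, S, I, I, R, R

Clindamycin 15 mm: ≤ 23 mm ⇒ Resistant
Cefuroxime: 15 mm is ≥ 14 mm ⇒ Susceptible
Chloramphenicol 22 mm: in 21–22 mm ⇒ I
Meropenem: 9 mm is in 7–12 mm → intermediate
Ciprofloxacin (13 mm) ≤ 17 mm ⇒ R
Fosfomycin 16 mm: ≤ 20 mm ⇒ Resistant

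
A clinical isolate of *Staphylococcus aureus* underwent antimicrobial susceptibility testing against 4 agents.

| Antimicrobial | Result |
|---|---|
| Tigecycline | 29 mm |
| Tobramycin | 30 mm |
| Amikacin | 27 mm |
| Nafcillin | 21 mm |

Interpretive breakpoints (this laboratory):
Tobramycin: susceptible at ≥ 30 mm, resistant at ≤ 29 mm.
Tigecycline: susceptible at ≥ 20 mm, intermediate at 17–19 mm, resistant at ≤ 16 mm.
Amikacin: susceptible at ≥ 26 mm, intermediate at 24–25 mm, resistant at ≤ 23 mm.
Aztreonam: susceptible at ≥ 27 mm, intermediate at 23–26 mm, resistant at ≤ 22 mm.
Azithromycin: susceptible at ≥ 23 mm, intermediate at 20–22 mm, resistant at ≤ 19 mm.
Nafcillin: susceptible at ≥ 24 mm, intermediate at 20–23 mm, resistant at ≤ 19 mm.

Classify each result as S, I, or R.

Tigecycline (29 mm) ≥ 20 mm — susceptible
Tobramycin 30 mm: ≥ 30 mm — S
Amikacin (27 mm) ≥ 26 mm ⇒ Susceptible
Nafcillin 21 mm: in 20–23 mm ⇒ I

S, S, S, I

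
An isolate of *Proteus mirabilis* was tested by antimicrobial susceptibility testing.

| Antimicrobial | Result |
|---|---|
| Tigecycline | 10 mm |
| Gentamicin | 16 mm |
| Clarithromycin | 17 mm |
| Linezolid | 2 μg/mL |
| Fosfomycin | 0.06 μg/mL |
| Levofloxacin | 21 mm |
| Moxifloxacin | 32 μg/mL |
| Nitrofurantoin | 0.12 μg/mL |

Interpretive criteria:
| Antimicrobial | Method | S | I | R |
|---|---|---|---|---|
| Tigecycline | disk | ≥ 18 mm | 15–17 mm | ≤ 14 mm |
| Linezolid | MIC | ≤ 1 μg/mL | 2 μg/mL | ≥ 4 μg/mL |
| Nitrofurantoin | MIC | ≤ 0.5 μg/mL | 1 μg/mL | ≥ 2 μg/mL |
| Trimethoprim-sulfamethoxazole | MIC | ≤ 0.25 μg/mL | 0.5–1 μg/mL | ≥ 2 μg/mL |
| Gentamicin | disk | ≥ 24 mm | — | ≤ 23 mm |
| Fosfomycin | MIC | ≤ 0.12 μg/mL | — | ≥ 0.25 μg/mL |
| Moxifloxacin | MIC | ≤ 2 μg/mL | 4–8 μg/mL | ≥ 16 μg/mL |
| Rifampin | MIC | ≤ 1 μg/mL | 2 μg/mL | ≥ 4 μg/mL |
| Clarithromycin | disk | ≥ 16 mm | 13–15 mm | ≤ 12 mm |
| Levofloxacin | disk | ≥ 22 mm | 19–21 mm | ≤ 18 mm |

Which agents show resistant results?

tigecycline, gentamicin, moxifloxacin

Tigecycline: 10 mm is ≤ 14 mm ⇒ Resistant
Gentamicin 16 mm: ≤ 23 mm → resistant
Clarithromycin: 17 mm is ≥ 16 mm ⇒ susceptible
Linezolid (2 μg/mL) = 2 μg/mL — Intermediate
Fosfomycin: 0.06 μg/mL is ≤ 0.12 μg/mL ⇒ S
Levofloxacin: 21 mm is in 19–21 mm ⇒ Intermediate
Moxifloxacin (32 μg/mL) ≥ 16 μg/mL — R
Nitrofurantoin (0.12 μg/mL) ≤ 0.5 μg/mL — susceptible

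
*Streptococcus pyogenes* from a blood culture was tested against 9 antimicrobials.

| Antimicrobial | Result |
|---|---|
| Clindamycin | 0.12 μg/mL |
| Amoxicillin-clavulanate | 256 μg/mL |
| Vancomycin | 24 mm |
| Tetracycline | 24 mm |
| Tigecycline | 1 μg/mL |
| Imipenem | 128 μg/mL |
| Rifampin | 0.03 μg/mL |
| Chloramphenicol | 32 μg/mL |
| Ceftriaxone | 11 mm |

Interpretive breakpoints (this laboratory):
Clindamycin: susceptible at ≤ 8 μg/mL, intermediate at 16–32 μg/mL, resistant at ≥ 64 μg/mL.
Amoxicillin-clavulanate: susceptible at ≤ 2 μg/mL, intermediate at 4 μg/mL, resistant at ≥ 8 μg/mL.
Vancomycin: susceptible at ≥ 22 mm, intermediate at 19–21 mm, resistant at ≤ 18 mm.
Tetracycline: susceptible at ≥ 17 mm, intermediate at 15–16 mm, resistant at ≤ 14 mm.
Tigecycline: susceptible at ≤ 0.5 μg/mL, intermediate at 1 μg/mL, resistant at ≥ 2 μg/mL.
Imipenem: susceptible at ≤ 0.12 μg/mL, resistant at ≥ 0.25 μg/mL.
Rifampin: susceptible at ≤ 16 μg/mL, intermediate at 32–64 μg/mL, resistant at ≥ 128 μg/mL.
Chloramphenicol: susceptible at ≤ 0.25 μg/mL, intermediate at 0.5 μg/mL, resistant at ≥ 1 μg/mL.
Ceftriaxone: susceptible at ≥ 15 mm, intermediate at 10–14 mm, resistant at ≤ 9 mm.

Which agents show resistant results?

amoxicillin-clavulanate, imipenem, chloramphenicol

Clindamycin: 0.12 μg/mL is ≤ 8 μg/mL ⇒ S
Amoxicillin-clavulanate (256 μg/mL) ≥ 8 μg/mL ⇒ resistant
Vancomycin: 24 mm is ≥ 22 mm — Susceptible
Tetracycline 24 mm: ≥ 17 mm ⇒ S
Tigecycline (1 μg/mL) = 1 μg/mL — intermediate
Imipenem: 128 μg/mL is ≥ 0.25 μg/mL — Resistant
Rifampin 0.03 μg/mL: ≤ 16 μg/mL ⇒ Susceptible
Chloramphenicol: 32 μg/mL is ≥ 1 μg/mL → R
Ceftriaxone (11 mm) in 10–14 mm ⇒ intermediate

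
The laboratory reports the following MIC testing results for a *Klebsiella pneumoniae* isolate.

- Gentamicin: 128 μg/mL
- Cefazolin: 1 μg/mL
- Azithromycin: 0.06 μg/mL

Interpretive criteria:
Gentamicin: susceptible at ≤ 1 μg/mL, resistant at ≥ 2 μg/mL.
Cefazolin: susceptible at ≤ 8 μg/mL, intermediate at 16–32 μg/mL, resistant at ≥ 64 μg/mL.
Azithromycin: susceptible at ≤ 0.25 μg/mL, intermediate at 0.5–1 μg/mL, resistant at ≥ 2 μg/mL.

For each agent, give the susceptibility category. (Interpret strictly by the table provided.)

Gentamicin: 128 μg/mL is ≥ 2 μg/mL — resistant
Cefazolin: 1 μg/mL is ≤ 8 μg/mL → susceptible
Azithromycin: 0.06 μg/mL is ≤ 0.25 μg/mL ⇒ Susceptible

R, S, S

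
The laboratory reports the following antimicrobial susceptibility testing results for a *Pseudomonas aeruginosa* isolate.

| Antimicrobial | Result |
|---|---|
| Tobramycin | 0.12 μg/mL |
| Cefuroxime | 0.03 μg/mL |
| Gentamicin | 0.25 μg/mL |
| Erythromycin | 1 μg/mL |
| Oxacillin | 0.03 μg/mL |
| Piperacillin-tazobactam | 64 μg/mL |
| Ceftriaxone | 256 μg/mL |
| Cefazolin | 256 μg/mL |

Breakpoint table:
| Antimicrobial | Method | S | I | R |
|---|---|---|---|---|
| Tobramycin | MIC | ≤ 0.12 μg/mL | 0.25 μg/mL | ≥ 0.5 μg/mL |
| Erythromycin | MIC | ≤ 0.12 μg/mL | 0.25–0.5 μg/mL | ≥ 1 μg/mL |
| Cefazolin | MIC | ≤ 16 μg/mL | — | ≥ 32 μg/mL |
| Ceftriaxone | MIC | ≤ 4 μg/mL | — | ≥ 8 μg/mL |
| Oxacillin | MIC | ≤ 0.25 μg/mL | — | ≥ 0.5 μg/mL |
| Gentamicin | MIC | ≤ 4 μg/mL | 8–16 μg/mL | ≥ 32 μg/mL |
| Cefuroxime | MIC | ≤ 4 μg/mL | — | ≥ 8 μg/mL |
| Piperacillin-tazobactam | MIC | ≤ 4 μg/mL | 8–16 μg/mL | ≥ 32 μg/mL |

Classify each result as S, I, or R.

S, S, S, R, S, R, R, R

Tobramycin 0.12 μg/mL: ≤ 0.12 μg/mL ⇒ susceptible
Cefuroxime (0.03 μg/mL) ≤ 4 μg/mL ⇒ Susceptible
Gentamicin 0.25 μg/mL: ≤ 4 μg/mL ⇒ Susceptible
Erythromycin 1 μg/mL: ≥ 1 μg/mL → R
Oxacillin (0.03 μg/mL) ≤ 0.25 μg/mL — susceptible
Piperacillin-tazobactam: 64 μg/mL is ≥ 32 μg/mL — Resistant
Ceftriaxone: 256 μg/mL is ≥ 8 μg/mL — R
Cefazolin 256 μg/mL: ≥ 32 μg/mL — R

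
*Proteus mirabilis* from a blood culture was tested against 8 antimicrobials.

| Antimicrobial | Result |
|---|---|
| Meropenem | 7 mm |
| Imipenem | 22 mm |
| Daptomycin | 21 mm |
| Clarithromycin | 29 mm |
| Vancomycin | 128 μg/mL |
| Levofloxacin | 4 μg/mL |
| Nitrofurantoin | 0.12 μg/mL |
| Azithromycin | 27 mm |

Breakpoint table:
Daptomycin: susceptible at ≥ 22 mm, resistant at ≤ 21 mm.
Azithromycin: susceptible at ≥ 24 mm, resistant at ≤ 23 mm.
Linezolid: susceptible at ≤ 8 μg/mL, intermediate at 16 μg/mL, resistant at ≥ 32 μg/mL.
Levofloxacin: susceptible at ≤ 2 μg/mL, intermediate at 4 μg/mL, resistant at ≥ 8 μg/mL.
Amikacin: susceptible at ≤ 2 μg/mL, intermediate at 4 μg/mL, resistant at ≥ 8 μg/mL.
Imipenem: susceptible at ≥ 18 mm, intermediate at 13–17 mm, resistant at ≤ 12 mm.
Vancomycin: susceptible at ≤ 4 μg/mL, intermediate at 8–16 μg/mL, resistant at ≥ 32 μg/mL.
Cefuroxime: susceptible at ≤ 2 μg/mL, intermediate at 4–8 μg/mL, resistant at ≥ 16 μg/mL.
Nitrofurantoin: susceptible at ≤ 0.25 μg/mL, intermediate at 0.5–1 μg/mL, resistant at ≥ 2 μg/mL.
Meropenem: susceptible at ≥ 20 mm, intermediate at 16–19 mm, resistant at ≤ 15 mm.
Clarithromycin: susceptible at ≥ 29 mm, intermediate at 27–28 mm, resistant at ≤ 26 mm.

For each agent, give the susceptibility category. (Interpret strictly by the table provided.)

R, S, R, S, R, I, S, S

Meropenem: 7 mm is ≤ 15 mm → R
Imipenem (22 mm) ≥ 18 mm — susceptible
Daptomycin: 21 mm is ≤ 21 mm ⇒ resistant
Clarithromycin: 29 mm is ≥ 29 mm — susceptible
Vancomycin 128 μg/mL: ≥ 32 μg/mL — resistant
Levofloxacin 4 μg/mL: = 4 μg/mL — intermediate
Nitrofurantoin 0.12 μg/mL: ≤ 0.25 μg/mL — S
Azithromycin (27 mm) ≥ 24 mm ⇒ S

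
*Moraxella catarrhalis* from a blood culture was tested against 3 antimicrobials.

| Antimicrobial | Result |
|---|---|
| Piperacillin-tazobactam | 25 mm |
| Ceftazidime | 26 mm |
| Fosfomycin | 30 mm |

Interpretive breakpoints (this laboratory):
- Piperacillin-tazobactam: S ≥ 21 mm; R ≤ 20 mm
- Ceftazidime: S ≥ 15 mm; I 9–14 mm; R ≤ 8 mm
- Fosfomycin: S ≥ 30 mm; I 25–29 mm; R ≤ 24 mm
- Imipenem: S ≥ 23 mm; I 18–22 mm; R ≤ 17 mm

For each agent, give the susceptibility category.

S, S, S

Piperacillin-tazobactam (25 mm) ≥ 21 mm ⇒ S
Ceftazidime 26 mm: ≥ 15 mm ⇒ S
Fosfomycin 30 mm: ≥ 30 mm — S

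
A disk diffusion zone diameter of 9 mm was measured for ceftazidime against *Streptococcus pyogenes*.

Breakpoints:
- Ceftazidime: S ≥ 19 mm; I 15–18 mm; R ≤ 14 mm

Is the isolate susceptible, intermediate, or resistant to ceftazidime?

Ceftazidime 9 mm: ≤ 14 mm → resistant

R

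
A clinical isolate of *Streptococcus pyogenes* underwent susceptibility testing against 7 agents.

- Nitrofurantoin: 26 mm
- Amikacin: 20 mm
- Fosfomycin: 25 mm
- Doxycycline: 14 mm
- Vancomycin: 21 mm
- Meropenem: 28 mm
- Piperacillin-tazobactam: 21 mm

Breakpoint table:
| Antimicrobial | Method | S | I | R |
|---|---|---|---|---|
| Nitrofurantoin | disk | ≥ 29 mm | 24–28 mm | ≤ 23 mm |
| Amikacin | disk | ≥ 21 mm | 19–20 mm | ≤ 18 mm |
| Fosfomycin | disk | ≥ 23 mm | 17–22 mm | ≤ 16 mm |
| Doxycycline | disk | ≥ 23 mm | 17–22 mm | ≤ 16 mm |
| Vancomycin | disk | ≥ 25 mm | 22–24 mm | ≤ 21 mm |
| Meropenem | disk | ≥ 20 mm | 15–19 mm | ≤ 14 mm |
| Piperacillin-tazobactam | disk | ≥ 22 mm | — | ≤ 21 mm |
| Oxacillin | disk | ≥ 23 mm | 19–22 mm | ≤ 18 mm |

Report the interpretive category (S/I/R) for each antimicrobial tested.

Nitrofurantoin (26 mm) in 24–28 mm — I
Amikacin 20 mm: in 19–20 mm — I
Fosfomycin (25 mm) ≥ 23 mm ⇒ S
Doxycycline 14 mm: ≤ 16 mm → R
Vancomycin: 21 mm is ≤ 21 mm ⇒ resistant
Meropenem (28 mm) ≥ 20 mm → Susceptible
Piperacillin-tazobactam 21 mm: ≤ 21 mm → Resistant

I, I, S, R, R, S, R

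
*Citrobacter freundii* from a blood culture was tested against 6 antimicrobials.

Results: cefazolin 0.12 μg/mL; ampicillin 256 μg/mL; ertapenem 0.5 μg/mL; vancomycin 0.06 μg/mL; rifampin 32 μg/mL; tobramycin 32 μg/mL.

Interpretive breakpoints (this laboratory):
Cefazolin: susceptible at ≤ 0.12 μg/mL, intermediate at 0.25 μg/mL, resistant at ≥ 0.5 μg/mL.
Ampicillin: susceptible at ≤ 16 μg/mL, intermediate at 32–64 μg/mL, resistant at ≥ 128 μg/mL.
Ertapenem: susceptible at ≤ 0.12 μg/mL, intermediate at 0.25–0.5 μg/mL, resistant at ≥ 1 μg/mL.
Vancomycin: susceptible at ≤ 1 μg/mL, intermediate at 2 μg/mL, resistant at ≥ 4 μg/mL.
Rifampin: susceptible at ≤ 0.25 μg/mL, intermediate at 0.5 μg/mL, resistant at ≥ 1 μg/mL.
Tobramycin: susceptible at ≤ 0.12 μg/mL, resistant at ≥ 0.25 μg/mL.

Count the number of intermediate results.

1

Cefazolin: 0.12 μg/mL is ≤ 0.12 μg/mL → S
Ampicillin 256 μg/mL: ≥ 128 μg/mL — R
Ertapenem 0.5 μg/mL: in 0.25–0.5 μg/mL ⇒ Intermediate
Vancomycin: 0.06 μg/mL is ≤ 1 μg/mL ⇒ S
Rifampin 32 μg/mL: ≥ 1 μg/mL ⇒ Resistant
Tobramycin 32 μg/mL: ≥ 0.25 μg/mL → resistant
Intermediate: 1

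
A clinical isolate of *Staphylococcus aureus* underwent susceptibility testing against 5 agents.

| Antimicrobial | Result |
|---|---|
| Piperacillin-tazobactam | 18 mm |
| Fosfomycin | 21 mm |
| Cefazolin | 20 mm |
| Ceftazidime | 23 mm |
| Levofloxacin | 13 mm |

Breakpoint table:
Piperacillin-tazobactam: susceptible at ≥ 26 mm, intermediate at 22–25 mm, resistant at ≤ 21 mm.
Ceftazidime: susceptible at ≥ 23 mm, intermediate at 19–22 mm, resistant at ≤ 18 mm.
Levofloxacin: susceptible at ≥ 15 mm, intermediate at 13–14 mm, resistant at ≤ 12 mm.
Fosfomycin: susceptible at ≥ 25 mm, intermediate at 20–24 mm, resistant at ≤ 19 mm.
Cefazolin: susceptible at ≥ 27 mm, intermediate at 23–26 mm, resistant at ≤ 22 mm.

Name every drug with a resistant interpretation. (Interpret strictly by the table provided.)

Piperacillin-tazobactam: 18 mm is ≤ 21 mm ⇒ Resistant
Fosfomycin 21 mm: in 20–24 mm → intermediate
Cefazolin: 20 mm is ≤ 22 mm — resistant
Ceftazidime (23 mm) ≥ 23 mm — S
Levofloxacin 13 mm: in 13–14 mm — I

piperacillin-tazobactam, cefazolin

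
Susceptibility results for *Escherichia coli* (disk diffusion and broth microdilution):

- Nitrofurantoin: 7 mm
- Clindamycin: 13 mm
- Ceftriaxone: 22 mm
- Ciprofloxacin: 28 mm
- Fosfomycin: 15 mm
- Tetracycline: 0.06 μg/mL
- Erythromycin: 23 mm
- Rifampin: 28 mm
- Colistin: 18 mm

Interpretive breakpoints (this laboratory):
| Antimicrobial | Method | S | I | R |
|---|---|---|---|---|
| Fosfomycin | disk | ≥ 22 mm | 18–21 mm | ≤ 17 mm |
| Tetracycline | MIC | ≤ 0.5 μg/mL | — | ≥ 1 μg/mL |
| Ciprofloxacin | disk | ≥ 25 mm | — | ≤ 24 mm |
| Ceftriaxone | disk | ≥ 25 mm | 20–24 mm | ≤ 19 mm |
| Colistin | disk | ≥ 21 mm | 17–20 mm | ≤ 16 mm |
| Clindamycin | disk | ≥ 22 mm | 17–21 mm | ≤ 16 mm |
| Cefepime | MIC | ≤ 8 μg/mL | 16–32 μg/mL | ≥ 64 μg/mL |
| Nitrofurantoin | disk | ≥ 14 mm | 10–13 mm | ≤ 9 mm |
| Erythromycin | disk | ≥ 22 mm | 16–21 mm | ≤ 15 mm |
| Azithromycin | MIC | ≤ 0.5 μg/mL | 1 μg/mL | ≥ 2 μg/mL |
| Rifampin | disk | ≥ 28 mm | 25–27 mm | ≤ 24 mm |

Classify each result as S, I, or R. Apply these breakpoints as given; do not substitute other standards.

R, R, I, S, R, S, S, S, I

Nitrofurantoin (7 mm) ≤ 9 mm → R
Clindamycin (13 mm) ≤ 16 mm → Resistant
Ceftriaxone (22 mm) in 20–24 mm ⇒ intermediate
Ciprofloxacin: 28 mm is ≥ 25 mm — Susceptible
Fosfomycin 15 mm: ≤ 17 mm — resistant
Tetracycline: 0.06 μg/mL is ≤ 0.5 μg/mL ⇒ Susceptible
Erythromycin 23 mm: ≥ 22 mm → Susceptible
Rifampin 28 mm: ≥ 28 mm — Susceptible
Colistin: 18 mm is in 17–20 mm ⇒ I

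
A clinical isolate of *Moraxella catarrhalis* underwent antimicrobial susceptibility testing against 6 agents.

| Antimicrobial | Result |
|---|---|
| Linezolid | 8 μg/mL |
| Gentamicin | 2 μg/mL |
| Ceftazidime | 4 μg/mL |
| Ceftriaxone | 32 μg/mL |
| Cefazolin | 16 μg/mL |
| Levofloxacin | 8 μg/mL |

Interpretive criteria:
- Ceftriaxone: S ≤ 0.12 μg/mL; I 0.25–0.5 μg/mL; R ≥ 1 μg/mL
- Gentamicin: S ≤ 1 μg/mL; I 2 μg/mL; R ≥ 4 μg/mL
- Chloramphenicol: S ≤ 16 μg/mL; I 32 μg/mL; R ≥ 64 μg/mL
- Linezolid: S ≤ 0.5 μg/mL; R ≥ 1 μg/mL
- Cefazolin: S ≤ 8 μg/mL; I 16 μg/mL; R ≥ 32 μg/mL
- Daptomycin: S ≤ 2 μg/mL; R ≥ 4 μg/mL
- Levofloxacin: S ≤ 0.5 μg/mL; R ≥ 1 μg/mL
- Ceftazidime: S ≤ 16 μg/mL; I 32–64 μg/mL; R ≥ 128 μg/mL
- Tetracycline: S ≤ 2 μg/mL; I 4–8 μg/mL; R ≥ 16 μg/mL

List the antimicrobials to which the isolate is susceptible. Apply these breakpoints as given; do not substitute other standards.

ceftazidime

Linezolid: 8 μg/mL is ≥ 1 μg/mL → R
Gentamicin: 2 μg/mL is = 2 μg/mL ⇒ Intermediate
Ceftazidime (4 μg/mL) ≤ 16 μg/mL — Susceptible
Ceftriaxone (32 μg/mL) ≥ 1 μg/mL — R
Cefazolin (16 μg/mL) = 16 μg/mL → intermediate
Levofloxacin 8 μg/mL: ≥ 1 μg/mL ⇒ Resistant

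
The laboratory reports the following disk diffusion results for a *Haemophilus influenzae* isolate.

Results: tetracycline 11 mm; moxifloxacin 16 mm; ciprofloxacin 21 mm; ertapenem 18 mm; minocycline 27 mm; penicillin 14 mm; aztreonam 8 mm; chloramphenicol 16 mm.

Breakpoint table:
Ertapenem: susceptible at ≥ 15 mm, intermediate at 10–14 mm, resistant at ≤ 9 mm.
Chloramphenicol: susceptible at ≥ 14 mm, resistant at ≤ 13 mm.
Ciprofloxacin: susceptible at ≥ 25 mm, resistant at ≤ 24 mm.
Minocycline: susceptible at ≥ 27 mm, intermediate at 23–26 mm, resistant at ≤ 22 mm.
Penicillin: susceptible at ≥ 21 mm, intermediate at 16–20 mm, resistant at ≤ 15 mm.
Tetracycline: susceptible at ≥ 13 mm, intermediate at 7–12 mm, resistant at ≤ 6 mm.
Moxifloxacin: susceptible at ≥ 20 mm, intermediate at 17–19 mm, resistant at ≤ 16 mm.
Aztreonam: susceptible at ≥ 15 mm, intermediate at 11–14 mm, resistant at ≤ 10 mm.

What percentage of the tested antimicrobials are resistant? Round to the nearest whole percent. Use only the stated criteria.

Tetracycline (11 mm) in 7–12 mm → I
Moxifloxacin: 16 mm is ≤ 16 mm — R
Ciprofloxacin: 21 mm is ≤ 24 mm → resistant
Ertapenem (18 mm) ≥ 15 mm — Susceptible
Minocycline (27 mm) ≥ 27 mm ⇒ Susceptible
Penicillin: 14 mm is ≤ 15 mm → Resistant
Aztreonam: 8 mm is ≤ 10 mm ⇒ R
Chloramphenicol 16 mm: ≥ 14 mm — Susceptible
Resistant: 4/8

50%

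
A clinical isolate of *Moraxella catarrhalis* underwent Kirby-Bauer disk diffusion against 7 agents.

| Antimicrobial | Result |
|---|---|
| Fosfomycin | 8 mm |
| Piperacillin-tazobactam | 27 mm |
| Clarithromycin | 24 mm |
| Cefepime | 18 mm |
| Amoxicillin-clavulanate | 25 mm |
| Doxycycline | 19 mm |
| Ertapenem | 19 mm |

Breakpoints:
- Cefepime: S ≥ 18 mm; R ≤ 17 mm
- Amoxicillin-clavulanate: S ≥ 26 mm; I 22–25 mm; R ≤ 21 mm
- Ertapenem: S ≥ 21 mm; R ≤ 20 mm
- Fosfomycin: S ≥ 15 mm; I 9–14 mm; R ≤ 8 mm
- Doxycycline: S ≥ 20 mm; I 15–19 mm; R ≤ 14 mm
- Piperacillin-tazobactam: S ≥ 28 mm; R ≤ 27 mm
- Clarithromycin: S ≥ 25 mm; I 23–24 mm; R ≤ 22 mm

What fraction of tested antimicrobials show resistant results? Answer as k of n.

3 of 7

Fosfomycin (8 mm) ≤ 8 mm ⇒ resistant
Piperacillin-tazobactam (27 mm) ≤ 27 mm ⇒ Resistant
Clarithromycin: 24 mm is in 23–24 mm — I
Cefepime (18 mm) ≥ 18 mm ⇒ susceptible
Amoxicillin-clavulanate (25 mm) in 22–25 mm ⇒ intermediate
Doxycycline (19 mm) in 15–19 mm → intermediate
Ertapenem: 19 mm is ≤ 20 mm ⇒ resistant
Resistant: 3/7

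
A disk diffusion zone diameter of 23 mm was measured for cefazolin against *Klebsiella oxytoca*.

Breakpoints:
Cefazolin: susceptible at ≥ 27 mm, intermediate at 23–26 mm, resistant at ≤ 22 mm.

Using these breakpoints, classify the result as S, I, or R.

I

Cefazolin (23 mm) in 23–26 mm — I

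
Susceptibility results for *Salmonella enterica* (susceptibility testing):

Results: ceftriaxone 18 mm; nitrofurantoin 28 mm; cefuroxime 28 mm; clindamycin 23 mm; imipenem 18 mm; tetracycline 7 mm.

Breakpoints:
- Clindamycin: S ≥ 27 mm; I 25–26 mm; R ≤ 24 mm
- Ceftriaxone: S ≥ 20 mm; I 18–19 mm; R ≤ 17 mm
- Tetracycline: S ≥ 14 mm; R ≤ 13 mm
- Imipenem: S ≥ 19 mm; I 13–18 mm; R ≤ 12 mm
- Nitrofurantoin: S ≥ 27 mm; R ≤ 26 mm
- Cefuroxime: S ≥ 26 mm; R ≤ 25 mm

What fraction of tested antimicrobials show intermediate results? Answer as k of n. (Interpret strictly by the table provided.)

Ceftriaxone: 18 mm is in 18–19 mm → intermediate
Nitrofurantoin: 28 mm is ≥ 27 mm ⇒ Susceptible
Cefuroxime (28 mm) ≥ 26 mm ⇒ Susceptible
Clindamycin 23 mm: ≤ 24 mm — resistant
Imipenem 18 mm: in 13–18 mm — Intermediate
Tetracycline (7 mm) ≤ 13 mm — resistant
Intermediate: 2/6

2 of 6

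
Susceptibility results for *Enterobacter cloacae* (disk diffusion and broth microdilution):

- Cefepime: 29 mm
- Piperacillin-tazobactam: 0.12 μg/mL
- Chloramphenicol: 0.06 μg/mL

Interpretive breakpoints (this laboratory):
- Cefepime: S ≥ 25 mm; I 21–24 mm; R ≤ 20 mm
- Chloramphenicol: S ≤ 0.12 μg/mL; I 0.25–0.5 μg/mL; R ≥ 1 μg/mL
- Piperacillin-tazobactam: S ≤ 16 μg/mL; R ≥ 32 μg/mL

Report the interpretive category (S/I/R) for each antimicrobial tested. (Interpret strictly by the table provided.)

S, S, S

Cefepime: 29 mm is ≥ 25 mm → S
Piperacillin-tazobactam (0.12 μg/mL) ≤ 16 μg/mL → S
Chloramphenicol 0.06 μg/mL: ≤ 0.12 μg/mL ⇒ S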